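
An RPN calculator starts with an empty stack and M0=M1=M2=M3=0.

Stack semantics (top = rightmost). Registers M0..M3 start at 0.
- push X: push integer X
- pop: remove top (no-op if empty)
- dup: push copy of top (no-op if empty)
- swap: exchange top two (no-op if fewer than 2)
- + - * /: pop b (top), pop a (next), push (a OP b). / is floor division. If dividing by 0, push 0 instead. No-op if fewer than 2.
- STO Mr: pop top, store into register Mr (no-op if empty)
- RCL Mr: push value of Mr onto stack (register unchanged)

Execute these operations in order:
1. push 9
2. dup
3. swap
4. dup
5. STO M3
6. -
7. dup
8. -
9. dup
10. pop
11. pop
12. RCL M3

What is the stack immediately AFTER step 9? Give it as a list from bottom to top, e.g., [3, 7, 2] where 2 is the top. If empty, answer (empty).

After op 1 (push 9): stack=[9] mem=[0,0,0,0]
After op 2 (dup): stack=[9,9] mem=[0,0,0,0]
After op 3 (swap): stack=[9,9] mem=[0,0,0,0]
After op 4 (dup): stack=[9,9,9] mem=[0,0,0,0]
After op 5 (STO M3): stack=[9,9] mem=[0,0,0,9]
After op 6 (-): stack=[0] mem=[0,0,0,9]
After op 7 (dup): stack=[0,0] mem=[0,0,0,9]
After op 8 (-): stack=[0] mem=[0,0,0,9]
After op 9 (dup): stack=[0,0] mem=[0,0,0,9]

[0, 0]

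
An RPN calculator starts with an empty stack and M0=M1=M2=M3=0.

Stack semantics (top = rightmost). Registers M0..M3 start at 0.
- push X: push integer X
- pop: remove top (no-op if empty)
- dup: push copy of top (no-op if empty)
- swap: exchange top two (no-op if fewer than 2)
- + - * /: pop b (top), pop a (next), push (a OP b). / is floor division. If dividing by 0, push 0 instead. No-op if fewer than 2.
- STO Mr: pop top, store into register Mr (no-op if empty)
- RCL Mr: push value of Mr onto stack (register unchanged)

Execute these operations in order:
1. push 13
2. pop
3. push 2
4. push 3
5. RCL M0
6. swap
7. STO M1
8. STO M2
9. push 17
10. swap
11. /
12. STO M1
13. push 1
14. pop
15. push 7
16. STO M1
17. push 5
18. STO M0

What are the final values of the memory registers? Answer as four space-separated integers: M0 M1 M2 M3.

After op 1 (push 13): stack=[13] mem=[0,0,0,0]
After op 2 (pop): stack=[empty] mem=[0,0,0,0]
After op 3 (push 2): stack=[2] mem=[0,0,0,0]
After op 4 (push 3): stack=[2,3] mem=[0,0,0,0]
After op 5 (RCL M0): stack=[2,3,0] mem=[0,0,0,0]
After op 6 (swap): stack=[2,0,3] mem=[0,0,0,0]
After op 7 (STO M1): stack=[2,0] mem=[0,3,0,0]
After op 8 (STO M2): stack=[2] mem=[0,3,0,0]
After op 9 (push 17): stack=[2,17] mem=[0,3,0,0]
After op 10 (swap): stack=[17,2] mem=[0,3,0,0]
After op 11 (/): stack=[8] mem=[0,3,0,0]
After op 12 (STO M1): stack=[empty] mem=[0,8,0,0]
After op 13 (push 1): stack=[1] mem=[0,8,0,0]
After op 14 (pop): stack=[empty] mem=[0,8,0,0]
After op 15 (push 7): stack=[7] mem=[0,8,0,0]
After op 16 (STO M1): stack=[empty] mem=[0,7,0,0]
After op 17 (push 5): stack=[5] mem=[0,7,0,0]
After op 18 (STO M0): stack=[empty] mem=[5,7,0,0]

Answer: 5 7 0 0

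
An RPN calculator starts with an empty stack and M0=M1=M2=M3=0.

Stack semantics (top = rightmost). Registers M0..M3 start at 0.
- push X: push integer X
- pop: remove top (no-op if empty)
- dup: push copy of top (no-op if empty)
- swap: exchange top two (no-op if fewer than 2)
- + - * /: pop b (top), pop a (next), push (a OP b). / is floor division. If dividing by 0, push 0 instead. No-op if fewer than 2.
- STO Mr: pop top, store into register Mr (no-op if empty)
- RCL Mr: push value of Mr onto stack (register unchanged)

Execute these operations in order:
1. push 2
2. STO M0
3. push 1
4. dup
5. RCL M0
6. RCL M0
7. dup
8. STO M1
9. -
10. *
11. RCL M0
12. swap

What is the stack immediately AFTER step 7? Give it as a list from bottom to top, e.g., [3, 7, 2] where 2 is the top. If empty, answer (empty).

After op 1 (push 2): stack=[2] mem=[0,0,0,0]
After op 2 (STO M0): stack=[empty] mem=[2,0,0,0]
After op 3 (push 1): stack=[1] mem=[2,0,0,0]
After op 4 (dup): stack=[1,1] mem=[2,0,0,0]
After op 5 (RCL M0): stack=[1,1,2] mem=[2,0,0,0]
After op 6 (RCL M0): stack=[1,1,2,2] mem=[2,0,0,0]
After op 7 (dup): stack=[1,1,2,2,2] mem=[2,0,0,0]

[1, 1, 2, 2, 2]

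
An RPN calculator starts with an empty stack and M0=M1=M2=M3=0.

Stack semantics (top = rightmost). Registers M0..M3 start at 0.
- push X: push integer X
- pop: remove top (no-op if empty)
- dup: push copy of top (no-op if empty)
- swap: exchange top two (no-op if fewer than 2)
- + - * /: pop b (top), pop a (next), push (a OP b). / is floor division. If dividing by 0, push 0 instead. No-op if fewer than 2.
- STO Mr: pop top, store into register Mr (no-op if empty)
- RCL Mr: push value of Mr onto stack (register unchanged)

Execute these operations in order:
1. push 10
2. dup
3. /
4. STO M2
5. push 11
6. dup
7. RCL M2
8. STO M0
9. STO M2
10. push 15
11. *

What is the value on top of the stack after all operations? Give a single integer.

Answer: 165

Derivation:
After op 1 (push 10): stack=[10] mem=[0,0,0,0]
After op 2 (dup): stack=[10,10] mem=[0,0,0,0]
After op 3 (/): stack=[1] mem=[0,0,0,0]
After op 4 (STO M2): stack=[empty] mem=[0,0,1,0]
After op 5 (push 11): stack=[11] mem=[0,0,1,0]
After op 6 (dup): stack=[11,11] mem=[0,0,1,0]
After op 7 (RCL M2): stack=[11,11,1] mem=[0,0,1,0]
After op 8 (STO M0): stack=[11,11] mem=[1,0,1,0]
After op 9 (STO M2): stack=[11] mem=[1,0,11,0]
After op 10 (push 15): stack=[11,15] mem=[1,0,11,0]
After op 11 (*): stack=[165] mem=[1,0,11,0]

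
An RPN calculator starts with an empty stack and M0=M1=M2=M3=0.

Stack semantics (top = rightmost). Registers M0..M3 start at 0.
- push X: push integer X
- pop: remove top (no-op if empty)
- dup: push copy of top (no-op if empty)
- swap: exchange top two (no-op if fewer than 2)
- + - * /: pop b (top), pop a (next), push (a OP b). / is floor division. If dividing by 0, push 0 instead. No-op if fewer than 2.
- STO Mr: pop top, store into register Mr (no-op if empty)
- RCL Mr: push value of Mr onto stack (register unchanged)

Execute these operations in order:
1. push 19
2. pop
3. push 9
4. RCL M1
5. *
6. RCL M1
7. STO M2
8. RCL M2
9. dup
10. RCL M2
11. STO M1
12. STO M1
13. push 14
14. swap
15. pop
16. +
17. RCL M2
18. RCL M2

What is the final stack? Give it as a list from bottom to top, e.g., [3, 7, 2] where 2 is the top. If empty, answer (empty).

After op 1 (push 19): stack=[19] mem=[0,0,0,0]
After op 2 (pop): stack=[empty] mem=[0,0,0,0]
After op 3 (push 9): stack=[9] mem=[0,0,0,0]
After op 4 (RCL M1): stack=[9,0] mem=[0,0,0,0]
After op 5 (*): stack=[0] mem=[0,0,0,0]
After op 6 (RCL M1): stack=[0,0] mem=[0,0,0,0]
After op 7 (STO M2): stack=[0] mem=[0,0,0,0]
After op 8 (RCL M2): stack=[0,0] mem=[0,0,0,0]
After op 9 (dup): stack=[0,0,0] mem=[0,0,0,0]
After op 10 (RCL M2): stack=[0,0,0,0] mem=[0,0,0,0]
After op 11 (STO M1): stack=[0,0,0] mem=[0,0,0,0]
After op 12 (STO M1): stack=[0,0] mem=[0,0,0,0]
After op 13 (push 14): stack=[0,0,14] mem=[0,0,0,0]
After op 14 (swap): stack=[0,14,0] mem=[0,0,0,0]
After op 15 (pop): stack=[0,14] mem=[0,0,0,0]
After op 16 (+): stack=[14] mem=[0,0,0,0]
After op 17 (RCL M2): stack=[14,0] mem=[0,0,0,0]
After op 18 (RCL M2): stack=[14,0,0] mem=[0,0,0,0]

Answer: [14, 0, 0]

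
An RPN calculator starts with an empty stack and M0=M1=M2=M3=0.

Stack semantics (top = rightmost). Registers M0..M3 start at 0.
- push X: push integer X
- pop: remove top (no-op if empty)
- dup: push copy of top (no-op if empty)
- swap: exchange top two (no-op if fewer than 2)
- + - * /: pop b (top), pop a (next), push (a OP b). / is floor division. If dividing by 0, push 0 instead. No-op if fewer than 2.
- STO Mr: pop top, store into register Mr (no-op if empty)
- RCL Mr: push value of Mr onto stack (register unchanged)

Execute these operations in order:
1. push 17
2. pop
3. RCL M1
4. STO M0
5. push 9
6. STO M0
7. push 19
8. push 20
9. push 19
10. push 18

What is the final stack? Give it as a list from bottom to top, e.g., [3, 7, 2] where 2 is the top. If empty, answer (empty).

Answer: [19, 20, 19, 18]

Derivation:
After op 1 (push 17): stack=[17] mem=[0,0,0,0]
After op 2 (pop): stack=[empty] mem=[0,0,0,0]
After op 3 (RCL M1): stack=[0] mem=[0,0,0,0]
After op 4 (STO M0): stack=[empty] mem=[0,0,0,0]
After op 5 (push 9): stack=[9] mem=[0,0,0,0]
After op 6 (STO M0): stack=[empty] mem=[9,0,0,0]
After op 7 (push 19): stack=[19] mem=[9,0,0,0]
After op 8 (push 20): stack=[19,20] mem=[9,0,0,0]
After op 9 (push 19): stack=[19,20,19] mem=[9,0,0,0]
After op 10 (push 18): stack=[19,20,19,18] mem=[9,0,0,0]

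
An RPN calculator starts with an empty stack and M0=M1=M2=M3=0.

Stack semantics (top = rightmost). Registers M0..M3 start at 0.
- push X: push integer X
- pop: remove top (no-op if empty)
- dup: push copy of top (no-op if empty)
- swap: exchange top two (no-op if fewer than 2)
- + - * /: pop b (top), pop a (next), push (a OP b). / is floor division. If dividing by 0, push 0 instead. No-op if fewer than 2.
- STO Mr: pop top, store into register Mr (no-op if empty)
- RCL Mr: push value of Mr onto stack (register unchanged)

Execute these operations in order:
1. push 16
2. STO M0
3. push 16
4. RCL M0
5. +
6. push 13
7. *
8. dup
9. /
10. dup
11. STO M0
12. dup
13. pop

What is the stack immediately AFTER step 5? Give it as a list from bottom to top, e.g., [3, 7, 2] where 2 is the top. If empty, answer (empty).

After op 1 (push 16): stack=[16] mem=[0,0,0,0]
After op 2 (STO M0): stack=[empty] mem=[16,0,0,0]
After op 3 (push 16): stack=[16] mem=[16,0,0,0]
After op 4 (RCL M0): stack=[16,16] mem=[16,0,0,0]
After op 5 (+): stack=[32] mem=[16,0,0,0]

[32]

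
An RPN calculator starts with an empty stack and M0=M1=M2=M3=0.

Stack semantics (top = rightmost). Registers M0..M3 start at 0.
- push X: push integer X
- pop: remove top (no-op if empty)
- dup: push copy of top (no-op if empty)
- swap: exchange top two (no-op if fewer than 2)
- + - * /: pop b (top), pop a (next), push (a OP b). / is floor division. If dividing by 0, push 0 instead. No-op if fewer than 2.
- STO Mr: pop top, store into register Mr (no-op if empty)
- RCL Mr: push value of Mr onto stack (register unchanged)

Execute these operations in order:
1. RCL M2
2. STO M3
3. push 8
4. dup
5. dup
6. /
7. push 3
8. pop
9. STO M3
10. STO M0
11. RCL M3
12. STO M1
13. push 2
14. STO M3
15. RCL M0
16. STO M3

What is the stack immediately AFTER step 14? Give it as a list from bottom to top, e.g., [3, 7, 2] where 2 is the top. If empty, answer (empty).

After op 1 (RCL M2): stack=[0] mem=[0,0,0,0]
After op 2 (STO M3): stack=[empty] mem=[0,0,0,0]
After op 3 (push 8): stack=[8] mem=[0,0,0,0]
After op 4 (dup): stack=[8,8] mem=[0,0,0,0]
After op 5 (dup): stack=[8,8,8] mem=[0,0,0,0]
After op 6 (/): stack=[8,1] mem=[0,0,0,0]
After op 7 (push 3): stack=[8,1,3] mem=[0,0,0,0]
After op 8 (pop): stack=[8,1] mem=[0,0,0,0]
After op 9 (STO M3): stack=[8] mem=[0,0,0,1]
After op 10 (STO M0): stack=[empty] mem=[8,0,0,1]
After op 11 (RCL M3): stack=[1] mem=[8,0,0,1]
After op 12 (STO M1): stack=[empty] mem=[8,1,0,1]
After op 13 (push 2): stack=[2] mem=[8,1,0,1]
After op 14 (STO M3): stack=[empty] mem=[8,1,0,2]

(empty)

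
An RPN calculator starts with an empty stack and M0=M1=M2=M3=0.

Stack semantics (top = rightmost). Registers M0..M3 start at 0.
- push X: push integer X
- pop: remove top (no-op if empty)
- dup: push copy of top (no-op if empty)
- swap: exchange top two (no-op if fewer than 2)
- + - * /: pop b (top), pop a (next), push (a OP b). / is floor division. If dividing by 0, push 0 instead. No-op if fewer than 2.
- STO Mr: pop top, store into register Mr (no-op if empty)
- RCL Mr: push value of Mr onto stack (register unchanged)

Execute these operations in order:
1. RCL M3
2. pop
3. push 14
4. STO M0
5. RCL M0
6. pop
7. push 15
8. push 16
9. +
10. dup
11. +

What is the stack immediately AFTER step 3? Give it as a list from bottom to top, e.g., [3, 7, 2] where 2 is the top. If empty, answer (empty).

After op 1 (RCL M3): stack=[0] mem=[0,0,0,0]
After op 2 (pop): stack=[empty] mem=[0,0,0,0]
After op 3 (push 14): stack=[14] mem=[0,0,0,0]

[14]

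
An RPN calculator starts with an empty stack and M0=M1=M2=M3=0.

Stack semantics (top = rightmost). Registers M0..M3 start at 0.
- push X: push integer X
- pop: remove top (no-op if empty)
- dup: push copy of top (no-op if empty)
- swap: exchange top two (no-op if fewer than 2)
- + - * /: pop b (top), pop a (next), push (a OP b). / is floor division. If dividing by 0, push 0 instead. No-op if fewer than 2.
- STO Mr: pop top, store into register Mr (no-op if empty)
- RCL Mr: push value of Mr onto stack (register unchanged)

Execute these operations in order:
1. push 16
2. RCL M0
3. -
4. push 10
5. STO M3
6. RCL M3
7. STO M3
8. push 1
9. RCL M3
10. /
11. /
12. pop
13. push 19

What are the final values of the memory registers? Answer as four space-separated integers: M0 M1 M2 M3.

After op 1 (push 16): stack=[16] mem=[0,0,0,0]
After op 2 (RCL M0): stack=[16,0] mem=[0,0,0,0]
After op 3 (-): stack=[16] mem=[0,0,0,0]
After op 4 (push 10): stack=[16,10] mem=[0,0,0,0]
After op 5 (STO M3): stack=[16] mem=[0,0,0,10]
After op 6 (RCL M3): stack=[16,10] mem=[0,0,0,10]
After op 7 (STO M3): stack=[16] mem=[0,0,0,10]
After op 8 (push 1): stack=[16,1] mem=[0,0,0,10]
After op 9 (RCL M3): stack=[16,1,10] mem=[0,0,0,10]
After op 10 (/): stack=[16,0] mem=[0,0,0,10]
After op 11 (/): stack=[0] mem=[0,0,0,10]
After op 12 (pop): stack=[empty] mem=[0,0,0,10]
After op 13 (push 19): stack=[19] mem=[0,0,0,10]

Answer: 0 0 0 10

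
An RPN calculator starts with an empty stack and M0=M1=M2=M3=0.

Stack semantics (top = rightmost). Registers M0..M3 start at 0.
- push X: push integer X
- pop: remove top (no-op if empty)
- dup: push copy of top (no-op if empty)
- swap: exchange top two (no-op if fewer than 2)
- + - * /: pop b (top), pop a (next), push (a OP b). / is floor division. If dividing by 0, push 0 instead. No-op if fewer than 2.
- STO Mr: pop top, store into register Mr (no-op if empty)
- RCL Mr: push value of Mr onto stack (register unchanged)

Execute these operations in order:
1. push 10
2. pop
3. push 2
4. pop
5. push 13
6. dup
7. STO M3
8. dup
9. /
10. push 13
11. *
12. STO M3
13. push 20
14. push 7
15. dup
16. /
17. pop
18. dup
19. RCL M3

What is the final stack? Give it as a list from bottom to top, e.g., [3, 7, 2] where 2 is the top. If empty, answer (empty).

After op 1 (push 10): stack=[10] mem=[0,0,0,0]
After op 2 (pop): stack=[empty] mem=[0,0,0,0]
After op 3 (push 2): stack=[2] mem=[0,0,0,0]
After op 4 (pop): stack=[empty] mem=[0,0,0,0]
After op 5 (push 13): stack=[13] mem=[0,0,0,0]
After op 6 (dup): stack=[13,13] mem=[0,0,0,0]
After op 7 (STO M3): stack=[13] mem=[0,0,0,13]
After op 8 (dup): stack=[13,13] mem=[0,0,0,13]
After op 9 (/): stack=[1] mem=[0,0,0,13]
After op 10 (push 13): stack=[1,13] mem=[0,0,0,13]
After op 11 (*): stack=[13] mem=[0,0,0,13]
After op 12 (STO M3): stack=[empty] mem=[0,0,0,13]
After op 13 (push 20): stack=[20] mem=[0,0,0,13]
After op 14 (push 7): stack=[20,7] mem=[0,0,0,13]
After op 15 (dup): stack=[20,7,7] mem=[0,0,0,13]
After op 16 (/): stack=[20,1] mem=[0,0,0,13]
After op 17 (pop): stack=[20] mem=[0,0,0,13]
After op 18 (dup): stack=[20,20] mem=[0,0,0,13]
After op 19 (RCL M3): stack=[20,20,13] mem=[0,0,0,13]

Answer: [20, 20, 13]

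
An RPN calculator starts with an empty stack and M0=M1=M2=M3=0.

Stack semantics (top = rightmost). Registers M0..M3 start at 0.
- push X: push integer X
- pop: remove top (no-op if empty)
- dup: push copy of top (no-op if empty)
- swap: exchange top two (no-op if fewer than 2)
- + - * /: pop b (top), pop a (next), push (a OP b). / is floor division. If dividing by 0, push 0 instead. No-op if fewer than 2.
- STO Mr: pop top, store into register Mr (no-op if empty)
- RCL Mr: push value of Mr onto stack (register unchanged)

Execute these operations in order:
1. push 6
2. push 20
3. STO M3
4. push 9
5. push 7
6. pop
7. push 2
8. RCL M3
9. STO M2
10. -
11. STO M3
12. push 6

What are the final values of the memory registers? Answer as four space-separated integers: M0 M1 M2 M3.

After op 1 (push 6): stack=[6] mem=[0,0,0,0]
After op 2 (push 20): stack=[6,20] mem=[0,0,0,0]
After op 3 (STO M3): stack=[6] mem=[0,0,0,20]
After op 4 (push 9): stack=[6,9] mem=[0,0,0,20]
After op 5 (push 7): stack=[6,9,7] mem=[0,0,0,20]
After op 6 (pop): stack=[6,9] mem=[0,0,0,20]
After op 7 (push 2): stack=[6,9,2] mem=[0,0,0,20]
After op 8 (RCL M3): stack=[6,9,2,20] mem=[0,0,0,20]
After op 9 (STO M2): stack=[6,9,2] mem=[0,0,20,20]
After op 10 (-): stack=[6,7] mem=[0,0,20,20]
After op 11 (STO M3): stack=[6] mem=[0,0,20,7]
After op 12 (push 6): stack=[6,6] mem=[0,0,20,7]

Answer: 0 0 20 7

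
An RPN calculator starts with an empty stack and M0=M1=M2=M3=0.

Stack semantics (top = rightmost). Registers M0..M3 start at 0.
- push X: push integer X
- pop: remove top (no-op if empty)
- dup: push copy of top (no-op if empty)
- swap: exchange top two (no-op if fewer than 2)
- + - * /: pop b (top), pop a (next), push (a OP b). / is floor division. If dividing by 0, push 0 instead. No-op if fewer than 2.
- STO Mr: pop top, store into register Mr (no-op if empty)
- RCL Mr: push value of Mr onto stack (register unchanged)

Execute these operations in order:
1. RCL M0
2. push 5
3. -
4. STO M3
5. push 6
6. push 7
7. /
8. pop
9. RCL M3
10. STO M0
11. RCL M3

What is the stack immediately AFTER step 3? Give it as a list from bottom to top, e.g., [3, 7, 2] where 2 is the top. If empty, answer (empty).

After op 1 (RCL M0): stack=[0] mem=[0,0,0,0]
After op 2 (push 5): stack=[0,5] mem=[0,0,0,0]
After op 3 (-): stack=[-5] mem=[0,0,0,0]

[-5]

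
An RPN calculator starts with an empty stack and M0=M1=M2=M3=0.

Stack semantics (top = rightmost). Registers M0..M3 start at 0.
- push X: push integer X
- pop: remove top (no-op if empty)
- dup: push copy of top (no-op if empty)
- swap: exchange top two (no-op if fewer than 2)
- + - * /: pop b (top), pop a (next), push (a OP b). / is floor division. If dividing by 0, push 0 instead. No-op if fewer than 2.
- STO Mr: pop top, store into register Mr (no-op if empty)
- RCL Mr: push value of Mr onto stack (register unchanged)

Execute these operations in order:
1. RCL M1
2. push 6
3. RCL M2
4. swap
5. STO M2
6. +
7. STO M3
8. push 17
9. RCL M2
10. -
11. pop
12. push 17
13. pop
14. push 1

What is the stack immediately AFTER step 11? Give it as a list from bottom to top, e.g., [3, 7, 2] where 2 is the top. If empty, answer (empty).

After op 1 (RCL M1): stack=[0] mem=[0,0,0,0]
After op 2 (push 6): stack=[0,6] mem=[0,0,0,0]
After op 3 (RCL M2): stack=[0,6,0] mem=[0,0,0,0]
After op 4 (swap): stack=[0,0,6] mem=[0,0,0,0]
After op 5 (STO M2): stack=[0,0] mem=[0,0,6,0]
After op 6 (+): stack=[0] mem=[0,0,6,0]
After op 7 (STO M3): stack=[empty] mem=[0,0,6,0]
After op 8 (push 17): stack=[17] mem=[0,0,6,0]
After op 9 (RCL M2): stack=[17,6] mem=[0,0,6,0]
After op 10 (-): stack=[11] mem=[0,0,6,0]
After op 11 (pop): stack=[empty] mem=[0,0,6,0]

(empty)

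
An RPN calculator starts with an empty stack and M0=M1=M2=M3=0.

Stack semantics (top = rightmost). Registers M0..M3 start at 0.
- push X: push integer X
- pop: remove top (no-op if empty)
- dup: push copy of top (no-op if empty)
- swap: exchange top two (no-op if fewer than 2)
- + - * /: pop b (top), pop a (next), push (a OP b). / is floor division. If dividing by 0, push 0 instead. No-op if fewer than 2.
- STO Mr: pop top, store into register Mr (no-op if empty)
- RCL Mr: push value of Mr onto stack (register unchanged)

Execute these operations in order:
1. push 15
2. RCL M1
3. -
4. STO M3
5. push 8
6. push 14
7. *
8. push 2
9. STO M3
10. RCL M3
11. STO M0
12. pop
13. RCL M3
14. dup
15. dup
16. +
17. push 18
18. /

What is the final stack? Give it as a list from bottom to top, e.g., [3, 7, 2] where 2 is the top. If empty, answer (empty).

After op 1 (push 15): stack=[15] mem=[0,0,0,0]
After op 2 (RCL M1): stack=[15,0] mem=[0,0,0,0]
After op 3 (-): stack=[15] mem=[0,0,0,0]
After op 4 (STO M3): stack=[empty] mem=[0,0,0,15]
After op 5 (push 8): stack=[8] mem=[0,0,0,15]
After op 6 (push 14): stack=[8,14] mem=[0,0,0,15]
After op 7 (*): stack=[112] mem=[0,0,0,15]
After op 8 (push 2): stack=[112,2] mem=[0,0,0,15]
After op 9 (STO M3): stack=[112] mem=[0,0,0,2]
After op 10 (RCL M3): stack=[112,2] mem=[0,0,0,2]
After op 11 (STO M0): stack=[112] mem=[2,0,0,2]
After op 12 (pop): stack=[empty] mem=[2,0,0,2]
After op 13 (RCL M3): stack=[2] mem=[2,0,0,2]
After op 14 (dup): stack=[2,2] mem=[2,0,0,2]
After op 15 (dup): stack=[2,2,2] mem=[2,0,0,2]
After op 16 (+): stack=[2,4] mem=[2,0,0,2]
After op 17 (push 18): stack=[2,4,18] mem=[2,0,0,2]
After op 18 (/): stack=[2,0] mem=[2,0,0,2]

Answer: [2, 0]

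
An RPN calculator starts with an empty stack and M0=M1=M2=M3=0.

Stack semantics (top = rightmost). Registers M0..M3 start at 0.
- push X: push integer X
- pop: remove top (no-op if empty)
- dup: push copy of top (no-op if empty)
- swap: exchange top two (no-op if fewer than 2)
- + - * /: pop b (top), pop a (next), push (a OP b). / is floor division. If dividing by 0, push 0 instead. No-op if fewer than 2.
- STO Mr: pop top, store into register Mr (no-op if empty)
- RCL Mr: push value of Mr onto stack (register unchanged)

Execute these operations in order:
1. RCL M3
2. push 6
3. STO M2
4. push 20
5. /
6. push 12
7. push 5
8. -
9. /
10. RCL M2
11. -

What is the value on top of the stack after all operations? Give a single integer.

Answer: -6

Derivation:
After op 1 (RCL M3): stack=[0] mem=[0,0,0,0]
After op 2 (push 6): stack=[0,6] mem=[0,0,0,0]
After op 3 (STO M2): stack=[0] mem=[0,0,6,0]
After op 4 (push 20): stack=[0,20] mem=[0,0,6,0]
After op 5 (/): stack=[0] mem=[0,0,6,0]
After op 6 (push 12): stack=[0,12] mem=[0,0,6,0]
After op 7 (push 5): stack=[0,12,5] mem=[0,0,6,0]
After op 8 (-): stack=[0,7] mem=[0,0,6,0]
After op 9 (/): stack=[0] mem=[0,0,6,0]
After op 10 (RCL M2): stack=[0,6] mem=[0,0,6,0]
After op 11 (-): stack=[-6] mem=[0,0,6,0]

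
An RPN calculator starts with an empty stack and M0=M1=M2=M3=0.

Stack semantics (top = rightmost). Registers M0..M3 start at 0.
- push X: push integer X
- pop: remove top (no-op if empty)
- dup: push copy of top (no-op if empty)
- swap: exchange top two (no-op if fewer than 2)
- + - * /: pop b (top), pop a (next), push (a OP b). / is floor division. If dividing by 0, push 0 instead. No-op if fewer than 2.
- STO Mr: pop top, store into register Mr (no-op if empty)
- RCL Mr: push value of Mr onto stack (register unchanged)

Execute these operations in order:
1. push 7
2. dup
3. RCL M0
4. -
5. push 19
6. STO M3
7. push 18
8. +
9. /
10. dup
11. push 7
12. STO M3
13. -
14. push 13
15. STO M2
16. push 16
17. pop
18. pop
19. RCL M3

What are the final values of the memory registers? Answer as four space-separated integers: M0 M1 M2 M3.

Answer: 0 0 13 7

Derivation:
After op 1 (push 7): stack=[7] mem=[0,0,0,0]
After op 2 (dup): stack=[7,7] mem=[0,0,0,0]
After op 3 (RCL M0): stack=[7,7,0] mem=[0,0,0,0]
After op 4 (-): stack=[7,7] mem=[0,0,0,0]
After op 5 (push 19): stack=[7,7,19] mem=[0,0,0,0]
After op 6 (STO M3): stack=[7,7] mem=[0,0,0,19]
After op 7 (push 18): stack=[7,7,18] mem=[0,0,0,19]
After op 8 (+): stack=[7,25] mem=[0,0,0,19]
After op 9 (/): stack=[0] mem=[0,0,0,19]
After op 10 (dup): stack=[0,0] mem=[0,0,0,19]
After op 11 (push 7): stack=[0,0,7] mem=[0,0,0,19]
After op 12 (STO M3): stack=[0,0] mem=[0,0,0,7]
After op 13 (-): stack=[0] mem=[0,0,0,7]
After op 14 (push 13): stack=[0,13] mem=[0,0,0,7]
After op 15 (STO M2): stack=[0] mem=[0,0,13,7]
After op 16 (push 16): stack=[0,16] mem=[0,0,13,7]
After op 17 (pop): stack=[0] mem=[0,0,13,7]
After op 18 (pop): stack=[empty] mem=[0,0,13,7]
After op 19 (RCL M3): stack=[7] mem=[0,0,13,7]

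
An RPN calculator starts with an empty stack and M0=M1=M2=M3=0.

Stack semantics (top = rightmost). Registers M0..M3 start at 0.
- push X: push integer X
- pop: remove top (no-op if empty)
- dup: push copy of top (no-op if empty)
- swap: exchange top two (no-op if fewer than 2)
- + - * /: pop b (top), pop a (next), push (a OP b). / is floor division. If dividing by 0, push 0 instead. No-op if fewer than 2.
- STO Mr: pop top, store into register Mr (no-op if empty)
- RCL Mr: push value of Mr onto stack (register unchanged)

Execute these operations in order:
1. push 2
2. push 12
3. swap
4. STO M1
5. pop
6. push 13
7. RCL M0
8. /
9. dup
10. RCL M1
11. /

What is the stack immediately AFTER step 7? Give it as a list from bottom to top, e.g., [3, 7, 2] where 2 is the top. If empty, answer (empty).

After op 1 (push 2): stack=[2] mem=[0,0,0,0]
After op 2 (push 12): stack=[2,12] mem=[0,0,0,0]
After op 3 (swap): stack=[12,2] mem=[0,0,0,0]
After op 4 (STO M1): stack=[12] mem=[0,2,0,0]
After op 5 (pop): stack=[empty] mem=[0,2,0,0]
After op 6 (push 13): stack=[13] mem=[0,2,0,0]
After op 7 (RCL M0): stack=[13,0] mem=[0,2,0,0]

[13, 0]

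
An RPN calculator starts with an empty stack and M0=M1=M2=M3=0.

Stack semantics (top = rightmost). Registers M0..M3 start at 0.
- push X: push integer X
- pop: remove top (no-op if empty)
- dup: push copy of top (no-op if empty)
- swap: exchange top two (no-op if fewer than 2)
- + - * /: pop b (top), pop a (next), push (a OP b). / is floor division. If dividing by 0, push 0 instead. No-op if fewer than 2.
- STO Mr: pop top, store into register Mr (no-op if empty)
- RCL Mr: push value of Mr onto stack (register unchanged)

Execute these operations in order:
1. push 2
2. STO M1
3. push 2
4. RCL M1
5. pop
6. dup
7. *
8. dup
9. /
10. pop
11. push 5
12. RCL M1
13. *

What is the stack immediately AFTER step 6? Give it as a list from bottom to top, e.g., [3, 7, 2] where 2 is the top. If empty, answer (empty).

After op 1 (push 2): stack=[2] mem=[0,0,0,0]
After op 2 (STO M1): stack=[empty] mem=[0,2,0,0]
After op 3 (push 2): stack=[2] mem=[0,2,0,0]
After op 4 (RCL M1): stack=[2,2] mem=[0,2,0,0]
After op 5 (pop): stack=[2] mem=[0,2,0,0]
After op 6 (dup): stack=[2,2] mem=[0,2,0,0]

[2, 2]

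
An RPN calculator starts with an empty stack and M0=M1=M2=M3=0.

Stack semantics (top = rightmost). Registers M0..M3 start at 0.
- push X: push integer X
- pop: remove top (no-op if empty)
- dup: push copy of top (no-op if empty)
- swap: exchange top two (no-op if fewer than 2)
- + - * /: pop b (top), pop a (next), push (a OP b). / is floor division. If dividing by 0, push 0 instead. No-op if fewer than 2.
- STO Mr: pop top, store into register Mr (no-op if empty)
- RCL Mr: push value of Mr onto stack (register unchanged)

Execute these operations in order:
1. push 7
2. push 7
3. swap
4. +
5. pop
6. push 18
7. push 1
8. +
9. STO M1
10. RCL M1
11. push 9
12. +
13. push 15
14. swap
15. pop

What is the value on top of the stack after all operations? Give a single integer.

Answer: 15

Derivation:
After op 1 (push 7): stack=[7] mem=[0,0,0,0]
After op 2 (push 7): stack=[7,7] mem=[0,0,0,0]
After op 3 (swap): stack=[7,7] mem=[0,0,0,0]
After op 4 (+): stack=[14] mem=[0,0,0,0]
After op 5 (pop): stack=[empty] mem=[0,0,0,0]
After op 6 (push 18): stack=[18] mem=[0,0,0,0]
After op 7 (push 1): stack=[18,1] mem=[0,0,0,0]
After op 8 (+): stack=[19] mem=[0,0,0,0]
After op 9 (STO M1): stack=[empty] mem=[0,19,0,0]
After op 10 (RCL M1): stack=[19] mem=[0,19,0,0]
After op 11 (push 9): stack=[19,9] mem=[0,19,0,0]
After op 12 (+): stack=[28] mem=[0,19,0,0]
After op 13 (push 15): stack=[28,15] mem=[0,19,0,0]
After op 14 (swap): stack=[15,28] mem=[0,19,0,0]
After op 15 (pop): stack=[15] mem=[0,19,0,0]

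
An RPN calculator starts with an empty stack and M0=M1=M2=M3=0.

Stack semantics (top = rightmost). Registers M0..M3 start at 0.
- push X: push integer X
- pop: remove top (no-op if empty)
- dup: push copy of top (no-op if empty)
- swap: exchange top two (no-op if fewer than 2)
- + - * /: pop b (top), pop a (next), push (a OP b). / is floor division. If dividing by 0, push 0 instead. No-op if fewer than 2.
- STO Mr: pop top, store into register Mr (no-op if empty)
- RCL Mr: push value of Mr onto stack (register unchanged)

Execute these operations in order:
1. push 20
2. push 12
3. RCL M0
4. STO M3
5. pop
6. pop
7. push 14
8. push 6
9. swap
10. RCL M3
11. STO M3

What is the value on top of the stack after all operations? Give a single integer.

After op 1 (push 20): stack=[20] mem=[0,0,0,0]
After op 2 (push 12): stack=[20,12] mem=[0,0,0,0]
After op 3 (RCL M0): stack=[20,12,0] mem=[0,0,0,0]
After op 4 (STO M3): stack=[20,12] mem=[0,0,0,0]
After op 5 (pop): stack=[20] mem=[0,0,0,0]
After op 6 (pop): stack=[empty] mem=[0,0,0,0]
After op 7 (push 14): stack=[14] mem=[0,0,0,0]
After op 8 (push 6): stack=[14,6] mem=[0,0,0,0]
After op 9 (swap): stack=[6,14] mem=[0,0,0,0]
After op 10 (RCL M3): stack=[6,14,0] mem=[0,0,0,0]
After op 11 (STO M3): stack=[6,14] mem=[0,0,0,0]

Answer: 14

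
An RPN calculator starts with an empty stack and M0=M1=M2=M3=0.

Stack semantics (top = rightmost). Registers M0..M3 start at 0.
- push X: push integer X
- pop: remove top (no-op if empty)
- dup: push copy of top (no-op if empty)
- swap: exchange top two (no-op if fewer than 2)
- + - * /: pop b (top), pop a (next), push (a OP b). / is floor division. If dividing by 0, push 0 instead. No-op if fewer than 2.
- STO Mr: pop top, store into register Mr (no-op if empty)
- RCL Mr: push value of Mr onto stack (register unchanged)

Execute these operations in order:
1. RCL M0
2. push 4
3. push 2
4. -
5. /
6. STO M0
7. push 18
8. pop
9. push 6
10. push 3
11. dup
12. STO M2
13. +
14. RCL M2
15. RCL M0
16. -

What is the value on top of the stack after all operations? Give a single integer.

After op 1 (RCL M0): stack=[0] mem=[0,0,0,0]
After op 2 (push 4): stack=[0,4] mem=[0,0,0,0]
After op 3 (push 2): stack=[0,4,2] mem=[0,0,0,0]
After op 4 (-): stack=[0,2] mem=[0,0,0,0]
After op 5 (/): stack=[0] mem=[0,0,0,0]
After op 6 (STO M0): stack=[empty] mem=[0,0,0,0]
After op 7 (push 18): stack=[18] mem=[0,0,0,0]
After op 8 (pop): stack=[empty] mem=[0,0,0,0]
After op 9 (push 6): stack=[6] mem=[0,0,0,0]
After op 10 (push 3): stack=[6,3] mem=[0,0,0,0]
After op 11 (dup): stack=[6,3,3] mem=[0,0,0,0]
After op 12 (STO M2): stack=[6,3] mem=[0,0,3,0]
After op 13 (+): stack=[9] mem=[0,0,3,0]
After op 14 (RCL M2): stack=[9,3] mem=[0,0,3,0]
After op 15 (RCL M0): stack=[9,3,0] mem=[0,0,3,0]
After op 16 (-): stack=[9,3] mem=[0,0,3,0]

Answer: 3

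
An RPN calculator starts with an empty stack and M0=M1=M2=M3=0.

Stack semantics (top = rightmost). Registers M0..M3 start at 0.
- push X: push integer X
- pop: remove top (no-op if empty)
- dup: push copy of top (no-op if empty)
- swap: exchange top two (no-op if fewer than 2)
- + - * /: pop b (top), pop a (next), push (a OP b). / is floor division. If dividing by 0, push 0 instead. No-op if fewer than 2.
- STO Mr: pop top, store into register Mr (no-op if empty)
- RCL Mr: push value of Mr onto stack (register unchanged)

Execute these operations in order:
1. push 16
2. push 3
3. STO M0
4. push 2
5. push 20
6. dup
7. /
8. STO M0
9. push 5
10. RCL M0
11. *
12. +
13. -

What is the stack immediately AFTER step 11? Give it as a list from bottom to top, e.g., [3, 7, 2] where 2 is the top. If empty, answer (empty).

After op 1 (push 16): stack=[16] mem=[0,0,0,0]
After op 2 (push 3): stack=[16,3] mem=[0,0,0,0]
After op 3 (STO M0): stack=[16] mem=[3,0,0,0]
After op 4 (push 2): stack=[16,2] mem=[3,0,0,0]
After op 5 (push 20): stack=[16,2,20] mem=[3,0,0,0]
After op 6 (dup): stack=[16,2,20,20] mem=[3,0,0,0]
After op 7 (/): stack=[16,2,1] mem=[3,0,0,0]
After op 8 (STO M0): stack=[16,2] mem=[1,0,0,0]
After op 9 (push 5): stack=[16,2,5] mem=[1,0,0,0]
After op 10 (RCL M0): stack=[16,2,5,1] mem=[1,0,0,0]
After op 11 (*): stack=[16,2,5] mem=[1,0,0,0]

[16, 2, 5]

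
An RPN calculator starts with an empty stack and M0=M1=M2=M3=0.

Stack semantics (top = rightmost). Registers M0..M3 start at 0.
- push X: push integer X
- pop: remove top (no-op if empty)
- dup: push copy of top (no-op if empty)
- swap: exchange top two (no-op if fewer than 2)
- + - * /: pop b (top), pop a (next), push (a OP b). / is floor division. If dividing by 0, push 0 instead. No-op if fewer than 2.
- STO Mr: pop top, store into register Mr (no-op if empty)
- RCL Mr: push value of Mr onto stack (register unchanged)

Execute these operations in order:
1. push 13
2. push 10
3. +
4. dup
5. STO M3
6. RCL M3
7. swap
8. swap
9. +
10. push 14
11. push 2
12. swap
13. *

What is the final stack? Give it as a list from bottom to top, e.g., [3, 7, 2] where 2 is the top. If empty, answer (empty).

Answer: [46, 28]

Derivation:
After op 1 (push 13): stack=[13] mem=[0,0,0,0]
After op 2 (push 10): stack=[13,10] mem=[0,0,0,0]
After op 3 (+): stack=[23] mem=[0,0,0,0]
After op 4 (dup): stack=[23,23] mem=[0,0,0,0]
After op 5 (STO M3): stack=[23] mem=[0,0,0,23]
After op 6 (RCL M3): stack=[23,23] mem=[0,0,0,23]
After op 7 (swap): stack=[23,23] mem=[0,0,0,23]
After op 8 (swap): stack=[23,23] mem=[0,0,0,23]
After op 9 (+): stack=[46] mem=[0,0,0,23]
After op 10 (push 14): stack=[46,14] mem=[0,0,0,23]
After op 11 (push 2): stack=[46,14,2] mem=[0,0,0,23]
After op 12 (swap): stack=[46,2,14] mem=[0,0,0,23]
After op 13 (*): stack=[46,28] mem=[0,0,0,23]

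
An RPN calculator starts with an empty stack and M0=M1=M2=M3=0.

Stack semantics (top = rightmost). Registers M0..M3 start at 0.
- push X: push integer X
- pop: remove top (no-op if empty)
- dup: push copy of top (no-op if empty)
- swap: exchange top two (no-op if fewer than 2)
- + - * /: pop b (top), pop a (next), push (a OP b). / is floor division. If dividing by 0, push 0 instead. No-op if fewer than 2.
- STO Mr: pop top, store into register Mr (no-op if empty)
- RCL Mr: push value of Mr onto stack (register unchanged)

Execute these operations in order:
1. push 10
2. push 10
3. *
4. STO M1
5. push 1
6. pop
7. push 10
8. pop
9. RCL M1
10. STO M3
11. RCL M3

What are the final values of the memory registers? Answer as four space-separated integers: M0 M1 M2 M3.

After op 1 (push 10): stack=[10] mem=[0,0,0,0]
After op 2 (push 10): stack=[10,10] mem=[0,0,0,0]
After op 3 (*): stack=[100] mem=[0,0,0,0]
After op 4 (STO M1): stack=[empty] mem=[0,100,0,0]
After op 5 (push 1): stack=[1] mem=[0,100,0,0]
After op 6 (pop): stack=[empty] mem=[0,100,0,0]
After op 7 (push 10): stack=[10] mem=[0,100,0,0]
After op 8 (pop): stack=[empty] mem=[0,100,0,0]
After op 9 (RCL M1): stack=[100] mem=[0,100,0,0]
After op 10 (STO M3): stack=[empty] mem=[0,100,0,100]
After op 11 (RCL M3): stack=[100] mem=[0,100,0,100]

Answer: 0 100 0 100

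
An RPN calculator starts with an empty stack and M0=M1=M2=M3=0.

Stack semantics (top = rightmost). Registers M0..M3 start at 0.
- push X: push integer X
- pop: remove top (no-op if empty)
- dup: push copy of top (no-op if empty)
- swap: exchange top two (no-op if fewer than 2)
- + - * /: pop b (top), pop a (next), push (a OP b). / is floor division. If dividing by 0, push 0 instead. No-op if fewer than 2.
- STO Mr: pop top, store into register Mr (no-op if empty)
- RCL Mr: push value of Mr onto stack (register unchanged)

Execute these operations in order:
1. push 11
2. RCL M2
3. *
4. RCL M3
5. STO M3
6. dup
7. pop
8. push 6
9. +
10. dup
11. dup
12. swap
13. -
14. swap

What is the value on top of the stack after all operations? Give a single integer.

Answer: 6

Derivation:
After op 1 (push 11): stack=[11] mem=[0,0,0,0]
After op 2 (RCL M2): stack=[11,0] mem=[0,0,0,0]
After op 3 (*): stack=[0] mem=[0,0,0,0]
After op 4 (RCL M3): stack=[0,0] mem=[0,0,0,0]
After op 5 (STO M3): stack=[0] mem=[0,0,0,0]
After op 6 (dup): stack=[0,0] mem=[0,0,0,0]
After op 7 (pop): stack=[0] mem=[0,0,0,0]
After op 8 (push 6): stack=[0,6] mem=[0,0,0,0]
After op 9 (+): stack=[6] mem=[0,0,0,0]
After op 10 (dup): stack=[6,6] mem=[0,0,0,0]
After op 11 (dup): stack=[6,6,6] mem=[0,0,0,0]
After op 12 (swap): stack=[6,6,6] mem=[0,0,0,0]
After op 13 (-): stack=[6,0] mem=[0,0,0,0]
After op 14 (swap): stack=[0,6] mem=[0,0,0,0]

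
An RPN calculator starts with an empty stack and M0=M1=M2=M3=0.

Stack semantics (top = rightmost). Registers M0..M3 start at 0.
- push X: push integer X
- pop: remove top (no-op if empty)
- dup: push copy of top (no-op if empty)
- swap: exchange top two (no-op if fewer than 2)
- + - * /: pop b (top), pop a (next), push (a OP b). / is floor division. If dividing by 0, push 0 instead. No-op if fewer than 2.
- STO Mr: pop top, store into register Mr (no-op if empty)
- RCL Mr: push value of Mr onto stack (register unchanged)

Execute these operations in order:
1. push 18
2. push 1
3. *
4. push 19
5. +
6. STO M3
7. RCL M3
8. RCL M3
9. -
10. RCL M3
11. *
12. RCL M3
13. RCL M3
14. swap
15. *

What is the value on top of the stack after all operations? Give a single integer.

After op 1 (push 18): stack=[18] mem=[0,0,0,0]
After op 2 (push 1): stack=[18,1] mem=[0,0,0,0]
After op 3 (*): stack=[18] mem=[0,0,0,0]
After op 4 (push 19): stack=[18,19] mem=[0,0,0,0]
After op 5 (+): stack=[37] mem=[0,0,0,0]
After op 6 (STO M3): stack=[empty] mem=[0,0,0,37]
After op 7 (RCL M3): stack=[37] mem=[0,0,0,37]
After op 8 (RCL M3): stack=[37,37] mem=[0,0,0,37]
After op 9 (-): stack=[0] mem=[0,0,0,37]
After op 10 (RCL M3): stack=[0,37] mem=[0,0,0,37]
After op 11 (*): stack=[0] mem=[0,0,0,37]
After op 12 (RCL M3): stack=[0,37] mem=[0,0,0,37]
After op 13 (RCL M3): stack=[0,37,37] mem=[0,0,0,37]
After op 14 (swap): stack=[0,37,37] mem=[0,0,0,37]
After op 15 (*): stack=[0,1369] mem=[0,0,0,37]

Answer: 1369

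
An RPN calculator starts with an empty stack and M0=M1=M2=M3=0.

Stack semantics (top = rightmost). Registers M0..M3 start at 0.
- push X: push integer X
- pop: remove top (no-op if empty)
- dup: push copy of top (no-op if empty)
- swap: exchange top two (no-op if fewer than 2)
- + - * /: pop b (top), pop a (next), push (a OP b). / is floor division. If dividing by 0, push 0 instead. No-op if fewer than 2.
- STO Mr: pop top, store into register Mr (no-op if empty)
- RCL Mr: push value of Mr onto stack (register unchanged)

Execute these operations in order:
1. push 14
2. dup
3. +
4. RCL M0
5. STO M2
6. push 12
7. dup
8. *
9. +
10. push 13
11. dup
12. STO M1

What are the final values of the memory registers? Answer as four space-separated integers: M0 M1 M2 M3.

After op 1 (push 14): stack=[14] mem=[0,0,0,0]
After op 2 (dup): stack=[14,14] mem=[0,0,0,0]
After op 3 (+): stack=[28] mem=[0,0,0,0]
After op 4 (RCL M0): stack=[28,0] mem=[0,0,0,0]
After op 5 (STO M2): stack=[28] mem=[0,0,0,0]
After op 6 (push 12): stack=[28,12] mem=[0,0,0,0]
After op 7 (dup): stack=[28,12,12] mem=[0,0,0,0]
After op 8 (*): stack=[28,144] mem=[0,0,0,0]
After op 9 (+): stack=[172] mem=[0,0,0,0]
After op 10 (push 13): stack=[172,13] mem=[0,0,0,0]
After op 11 (dup): stack=[172,13,13] mem=[0,0,0,0]
After op 12 (STO M1): stack=[172,13] mem=[0,13,0,0]

Answer: 0 13 0 0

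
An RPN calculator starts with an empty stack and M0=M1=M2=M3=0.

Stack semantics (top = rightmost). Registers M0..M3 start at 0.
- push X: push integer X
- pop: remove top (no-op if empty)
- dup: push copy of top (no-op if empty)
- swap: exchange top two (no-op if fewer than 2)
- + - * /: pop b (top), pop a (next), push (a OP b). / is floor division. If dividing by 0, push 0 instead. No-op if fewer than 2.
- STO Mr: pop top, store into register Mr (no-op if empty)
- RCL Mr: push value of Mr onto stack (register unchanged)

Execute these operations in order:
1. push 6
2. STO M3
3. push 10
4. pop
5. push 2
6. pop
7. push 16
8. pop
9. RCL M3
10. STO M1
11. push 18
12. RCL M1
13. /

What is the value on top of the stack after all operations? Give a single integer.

After op 1 (push 6): stack=[6] mem=[0,0,0,0]
After op 2 (STO M3): stack=[empty] mem=[0,0,0,6]
After op 3 (push 10): stack=[10] mem=[0,0,0,6]
After op 4 (pop): stack=[empty] mem=[0,0,0,6]
After op 5 (push 2): stack=[2] mem=[0,0,0,6]
After op 6 (pop): stack=[empty] mem=[0,0,0,6]
After op 7 (push 16): stack=[16] mem=[0,0,0,6]
After op 8 (pop): stack=[empty] mem=[0,0,0,6]
After op 9 (RCL M3): stack=[6] mem=[0,0,0,6]
After op 10 (STO M1): stack=[empty] mem=[0,6,0,6]
After op 11 (push 18): stack=[18] mem=[0,6,0,6]
After op 12 (RCL M1): stack=[18,6] mem=[0,6,0,6]
After op 13 (/): stack=[3] mem=[0,6,0,6]

Answer: 3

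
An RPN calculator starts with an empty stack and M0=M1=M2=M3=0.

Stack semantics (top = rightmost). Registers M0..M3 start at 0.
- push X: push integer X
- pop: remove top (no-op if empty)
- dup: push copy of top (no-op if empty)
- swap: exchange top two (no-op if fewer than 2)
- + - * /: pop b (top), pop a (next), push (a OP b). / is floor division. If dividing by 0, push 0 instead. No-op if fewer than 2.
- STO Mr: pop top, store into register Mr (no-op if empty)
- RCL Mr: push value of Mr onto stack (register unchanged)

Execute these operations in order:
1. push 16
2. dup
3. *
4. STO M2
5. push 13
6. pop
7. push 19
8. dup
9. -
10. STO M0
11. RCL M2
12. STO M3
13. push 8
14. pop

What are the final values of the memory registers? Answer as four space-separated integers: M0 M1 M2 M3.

After op 1 (push 16): stack=[16] mem=[0,0,0,0]
After op 2 (dup): stack=[16,16] mem=[0,0,0,0]
After op 3 (*): stack=[256] mem=[0,0,0,0]
After op 4 (STO M2): stack=[empty] mem=[0,0,256,0]
After op 5 (push 13): stack=[13] mem=[0,0,256,0]
After op 6 (pop): stack=[empty] mem=[0,0,256,0]
After op 7 (push 19): stack=[19] mem=[0,0,256,0]
After op 8 (dup): stack=[19,19] mem=[0,0,256,0]
After op 9 (-): stack=[0] mem=[0,0,256,0]
After op 10 (STO M0): stack=[empty] mem=[0,0,256,0]
After op 11 (RCL M2): stack=[256] mem=[0,0,256,0]
After op 12 (STO M3): stack=[empty] mem=[0,0,256,256]
After op 13 (push 8): stack=[8] mem=[0,0,256,256]
After op 14 (pop): stack=[empty] mem=[0,0,256,256]

Answer: 0 0 256 256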